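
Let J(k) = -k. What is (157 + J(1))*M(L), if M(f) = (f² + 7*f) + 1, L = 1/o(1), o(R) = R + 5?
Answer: 1027/3 ≈ 342.33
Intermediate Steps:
o(R) = 5 + R
L = ⅙ (L = 1/(5 + 1) = 1/6 = ⅙ ≈ 0.16667)
M(f) = 1 + f² + 7*f
(157 + J(1))*M(L) = (157 - 1*1)*(1 + (⅙)² + 7*(⅙)) = (157 - 1)*(1 + 1/36 + 7/6) = 156*(79/36) = 1027/3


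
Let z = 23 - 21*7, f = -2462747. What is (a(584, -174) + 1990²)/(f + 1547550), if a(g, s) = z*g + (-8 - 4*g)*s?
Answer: -4295540/915197 ≈ -4.6936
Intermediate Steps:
z = -124 (z = 23 - 147 = -124)
a(g, s) = -124*g + s*(-8 - 4*g) (a(g, s) = -124*g + (-8 - 4*g)*s = -124*g + s*(-8 - 4*g))
(a(584, -174) + 1990²)/(f + 1547550) = ((-124*584 - 8*(-174) - 4*584*(-174)) + 1990²)/(-2462747 + 1547550) = ((-72416 + 1392 + 406464) + 3960100)/(-915197) = (335440 + 3960100)*(-1/915197) = 4295540*(-1/915197) = -4295540/915197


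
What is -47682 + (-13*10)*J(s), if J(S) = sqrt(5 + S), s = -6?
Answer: -47682 - 130*I ≈ -47682.0 - 130.0*I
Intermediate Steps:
-47682 + (-13*10)*J(s) = -47682 + (-13*10)*sqrt(5 - 6) = -47682 - 130*I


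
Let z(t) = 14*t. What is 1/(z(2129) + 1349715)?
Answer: 1/1379521 ≈ 7.2489e-7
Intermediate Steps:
1/(z(2129) + 1349715) = 1/(14*2129 + 1349715) = 1/(29806 + 1349715) = 1/1379521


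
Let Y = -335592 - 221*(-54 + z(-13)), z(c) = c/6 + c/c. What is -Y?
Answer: 1940401/6 ≈ 3.2340e+5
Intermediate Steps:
z(c) = 1 + c/6 (z(c) = c*(1/6) + 1 = c/6 + 1 = 1 + c/6)
Y = -1940401/6 (Y = -335592 - 221*(-54 + (1 + (1/6)*(-13))) = -335592 - 221*(-54 + (1 - 13/6)) = -335592 - 221*(-54 - 7/6) = -335592 - 221*(-331/6) = -335592 + 73151/6 = -1940401/6 ≈ -3.2340e+5)
-Y = -1*(-1940401/6) = 1940401/6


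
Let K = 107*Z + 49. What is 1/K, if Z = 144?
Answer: 1/15457 ≈ 6.4696e-5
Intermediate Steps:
K = 15457 (K = 107*144 + 49 = 15408 + 49 = 15457)
1/K = 1/15457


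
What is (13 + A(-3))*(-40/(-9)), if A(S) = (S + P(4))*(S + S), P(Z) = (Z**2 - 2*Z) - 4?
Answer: 280/9 ≈ 31.111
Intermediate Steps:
P(Z) = -4 + Z**2 - 2*Z
A(S) = 2*S*(4 + S) (A(S) = (S + (-4 + 4**2 - 2*4))*(S + S) = (S + (-4 + 16 - 8))*(2*S) = (S + 4)*(2*S) = (4 + S)*(2*S) = 2*S*(4 + S))
(13 + A(-3))*(-40/(-9)) = (13 + 2*(-3)*(4 - 3))*(-40/(-9)) = (13 + 2*(-3)*1)*(-40*(-1/9)) = (13 - 6)*(40/9) = 7*(40/9) = 280/9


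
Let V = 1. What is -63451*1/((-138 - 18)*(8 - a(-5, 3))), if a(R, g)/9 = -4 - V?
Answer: 63451/8268 ≈ 7.6743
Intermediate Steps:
a(R, g) = -45 (a(R, g) = 9*(-4 - 1*1) = 9*(-4 - 1) = 9*(-5) = -45)
-63451*1/((-138 - 18)*(8 - a(-5, 3))) = -63451*1/((-138 - 18)*(8 - 1*(-45))) = -63451*(-1/(156*(8 + 45))) = -63451/((-156*53)) = -63451/(-8268) = -63451*(-1/8268) = 63451/8268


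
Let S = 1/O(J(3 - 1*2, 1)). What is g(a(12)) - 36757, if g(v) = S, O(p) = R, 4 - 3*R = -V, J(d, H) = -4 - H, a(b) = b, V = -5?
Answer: -36760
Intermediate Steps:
R = -⅓ (R = 4/3 - (-1)*(-5)/3 = 4/3 - ⅓*5 = 4/3 - 5/3 = -⅓ ≈ -0.33333)
O(p) = -⅓
S = -3 (S = 1/(-⅓) = -3)
g(v) = -3
g(a(12)) - 36757 = -3 - 36757 = -36760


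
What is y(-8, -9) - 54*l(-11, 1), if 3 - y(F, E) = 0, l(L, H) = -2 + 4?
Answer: -105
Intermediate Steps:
l(L, H) = 2
y(F, E) = 3 (y(F, E) = 3 - 1*0 = 3 + 0 = 3)
y(-8, -9) - 54*l(-11, 1) = 3 - 54*2 = 3 - 108 = -105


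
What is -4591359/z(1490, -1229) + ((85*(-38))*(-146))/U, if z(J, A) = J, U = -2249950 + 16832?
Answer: -5126874540781/1663672910 ≈ -3081.7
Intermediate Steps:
U = -2233118
-4591359/z(1490, -1229) + ((85*(-38))*(-146))/U = -4591359/1490 + ((85*(-38))*(-146))/(-2233118) = -4591359*1/1490 - 3230*(-146)*(-1/2233118) = -4591359/1490 + 471580*(-1/2233118) = -4591359/1490 - 235790/1116559 = -5126874540781/1663672910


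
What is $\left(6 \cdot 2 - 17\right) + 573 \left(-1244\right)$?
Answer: $-712817$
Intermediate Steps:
$\left(6 \cdot 2 - 17\right) + 573 \left(-1244\right) = \left(12 - 17\right) - 712812 = -5 - 712812 = -712817$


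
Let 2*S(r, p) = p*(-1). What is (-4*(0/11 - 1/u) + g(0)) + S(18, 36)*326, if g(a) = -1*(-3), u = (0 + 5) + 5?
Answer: -29323/5 ≈ -5864.6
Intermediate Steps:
u = 10 (u = 5 + 5 = 10)
g(a) = 3
S(r, p) = -p/2 (S(r, p) = (p*(-1))/2 = (-p)/2 = -p/2)
(-4*(0/11 - 1/u) + g(0)) + S(18, 36)*326 = (-4*(0/11 - 1/10) + 3) - ½*36*326 = (-4*(0*(1/11) - 1*⅒) + 3) - 18*326 = (-4*(0 - ⅒) + 3) - 5868 = (-4*(-⅒) + 3) - 5868 = (⅖ + 3) - 5868 = 17/5 - 5868 = -29323/5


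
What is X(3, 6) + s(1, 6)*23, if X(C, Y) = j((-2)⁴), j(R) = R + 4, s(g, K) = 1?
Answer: 43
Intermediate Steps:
j(R) = 4 + R
X(C, Y) = 20 (X(C, Y) = 4 + (-2)⁴ = 4 + 16 = 20)
X(3, 6) + s(1, 6)*23 = 20 + 1*23 = 20 + 23 = 43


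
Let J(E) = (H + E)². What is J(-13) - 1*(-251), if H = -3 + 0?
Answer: 507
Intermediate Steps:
H = -3
J(E) = (-3 + E)²
J(-13) - 1*(-251) = (-3 - 13)² - 1*(-251) = (-16)² + 251 = 256 + 251 = 507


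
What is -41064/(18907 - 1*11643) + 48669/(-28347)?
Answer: -63232201/8579692 ≈ -7.3700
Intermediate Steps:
-41064/(18907 - 1*11643) + 48669/(-28347) = -41064/(18907 - 11643) + 48669*(-1/28347) = -41064/7264 - 16223/9449 = -41064*1/7264 - 16223/9449 = -5133/908 - 16223/9449 = -63232201/8579692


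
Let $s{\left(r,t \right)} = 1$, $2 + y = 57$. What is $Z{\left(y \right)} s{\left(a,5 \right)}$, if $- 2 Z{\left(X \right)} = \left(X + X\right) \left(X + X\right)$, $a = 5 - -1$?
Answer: $-6050$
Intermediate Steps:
$a = 6$ ($a = 5 + 1 = 6$)
$y = 55$ ($y = -2 + 57 = 55$)
$Z{\left(X \right)} = - 2 X^{2}$ ($Z{\left(X \right)} = - \frac{\left(X + X\right) \left(X + X\right)}{2} = - \frac{2 X 2 X}{2} = - \frac{4 X^{2}}{2} = - 2 X^{2}$)
$Z{\left(y \right)} s{\left(a,5 \right)} = - 2 \cdot 55^{2} \cdot 1 = \left(-2\right) 3025 \cdot 1 = \left(-6050\right) 1 = -6050$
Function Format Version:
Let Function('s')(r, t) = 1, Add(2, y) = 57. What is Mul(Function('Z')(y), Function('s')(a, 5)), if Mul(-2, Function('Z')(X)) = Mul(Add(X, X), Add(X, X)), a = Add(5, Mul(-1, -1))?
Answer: -6050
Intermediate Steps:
a = 6 (a = Add(5, 1) = 6)
y = 55 (y = Add(-2, 57) = 55)
Function('Z')(X) = Mul(-2, Pow(X, 2)) (Function('Z')(X) = Mul(Rational(-1, 2), Mul(Add(X, X), Add(X, X))) = Mul(Rational(-1, 2), Mul(Mul(2, X), Mul(2, X))) = Mul(Rational(-1, 2), Mul(4, Pow(X, 2))) = Mul(-2, Pow(X, 2)))
Mul(Function('Z')(y), Function('s')(a, 5)) = Mul(Mul(-2, Pow(55, 2)), 1) = Mul(Mul(-2, 3025), 1) = Mul(-6050, 1) = -6050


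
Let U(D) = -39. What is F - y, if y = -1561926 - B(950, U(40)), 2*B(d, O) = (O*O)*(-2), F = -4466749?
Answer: -2906344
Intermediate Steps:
B(d, O) = -O² (B(d, O) = ((O*O)*(-2))/2 = (O²*(-2))/2 = (-2*O²)/2 = -O²)
y = -1560405 (y = -1561926 - (-1)*(-39)² = -1561926 - (-1)*1521 = -1561926 - 1*(-1521) = -1561926 + 1521 = -1560405)
F - y = -4466749 - 1*(-1560405) = -4466749 + 1560405 = -2906344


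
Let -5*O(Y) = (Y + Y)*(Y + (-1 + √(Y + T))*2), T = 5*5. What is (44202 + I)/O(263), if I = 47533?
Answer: -1900225/559138 + 262100*√2/838707 ≈ -2.9565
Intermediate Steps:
T = 25
O(Y) = -2*Y*(-2 + Y + 2*√(25 + Y))/5 (O(Y) = -(Y + Y)*(Y + (-1 + √(Y + 25))*2)/5 = -2*Y*(Y + (-1 + √(25 + Y))*2)/5 = -2*Y*(Y + (-2 + 2*√(25 + Y)))/5 = -2*Y*(-2 + Y + 2*√(25 + Y))/5)
(44202 + I)/O(263) = (44202 + 47533)/(((⅖)*263*(2 - 1*263 - 2*√(25 + 263)))) = 91735/(((⅖)*263*(2 - 263 - 24*√2))) = 91735/(((⅖)*263*(-261 - 24*√2))) = 91735/(-137286/5 - 12624*√2/5)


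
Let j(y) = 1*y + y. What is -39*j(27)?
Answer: -2106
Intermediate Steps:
j(y) = 2*y (j(y) = y + y = 2*y)
-39*j(27) = -78*27 = -39*54 = -2106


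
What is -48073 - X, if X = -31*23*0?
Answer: -48073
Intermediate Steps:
X = 0 (X = -713*0 = 0)
-48073 - X = -48073 - 1*0 = -48073 + 0 = -48073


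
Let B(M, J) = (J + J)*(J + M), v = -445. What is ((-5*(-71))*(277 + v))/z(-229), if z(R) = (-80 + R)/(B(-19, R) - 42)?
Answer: 2257214960/103 ≈ 2.1915e+7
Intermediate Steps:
B(M, J) = 2*J*(J + M) (B(M, J) = (2*J)*(J + M) = 2*J*(J + M))
z(R) = (-80 + R)/(-42 + 2*R*(-19 + R)) (z(R) = (-80 + R)/(2*R*(R - 19) - 42) = (-80 + R)/(2*R*(-19 + R) - 42) = (-80 + R)/(-42 + 2*R*(-19 + R)))
((-5*(-71))*(277 + v))/z(-229) = ((-5*(-71))*(277 - 445))/(((-80 - 229)/(2*(-21 - 229*(-19 - 229))))) = (355*(-168))/(((1/2)*(-309)/(-21 - 229*(-248)))) = -59640/((1/2)*(-309)/(-21 + 56792)) = -59640/((1/2)*(-309)/56771) = -59640/((1/2)*(1/56771)*(-309)) = -59640/(-309/113542) = -59640*(-113542/309) = 2257214960/103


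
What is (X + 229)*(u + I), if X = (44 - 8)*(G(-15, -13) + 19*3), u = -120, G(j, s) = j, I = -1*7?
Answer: -221107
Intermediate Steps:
I = -7
X = 1512 (X = (44 - 8)*(-15 + 19*3) = 36*(-15 + 57) = 36*42 = 1512)
(X + 229)*(u + I) = (1512 + 229)*(-120 - 7) = 1741*(-127) = -221107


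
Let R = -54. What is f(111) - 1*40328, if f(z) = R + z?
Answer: -40271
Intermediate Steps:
f(z) = -54 + z
f(111) - 1*40328 = (-54 + 111) - 1*40328 = 57 - 40328 = -40271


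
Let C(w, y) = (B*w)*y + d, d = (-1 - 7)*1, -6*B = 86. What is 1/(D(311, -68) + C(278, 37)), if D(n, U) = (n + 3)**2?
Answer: -3/146534 ≈ -2.0473e-5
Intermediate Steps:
B = -43/3 (B = -1/6*86 = -43/3 ≈ -14.333)
d = -8 (d = -8*1 = -8)
D(n, U) = (3 + n)**2
C(w, y) = -8 - 43*w*y/3 (C(w, y) = (-43*w/3)*y - 8 = -43*w*y/3 - 8 = -8 - 43*w*y/3)
1/(D(311, -68) + C(278, 37)) = 1/((3 + 311)**2 + (-8 - 43/3*278*37)) = 1/(314**2 + (-8 - 442298/3)) = 1/(98596 - 442322/3) = 1/(-146534/3) = -3/146534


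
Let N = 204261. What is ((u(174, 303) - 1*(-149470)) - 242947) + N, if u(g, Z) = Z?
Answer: 111087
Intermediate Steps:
((u(174, 303) - 1*(-149470)) - 242947) + N = ((303 - 1*(-149470)) - 242947) + 204261 = ((303 + 149470) - 242947) + 204261 = (149773 - 242947) + 204261 = -93174 + 204261 = 111087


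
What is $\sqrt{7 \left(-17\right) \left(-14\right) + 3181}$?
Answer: $\sqrt{4847} \approx 69.62$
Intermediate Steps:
$\sqrt{7 \left(-17\right) \left(-14\right) + 3181} = \sqrt{\left(-119\right) \left(-14\right) + 3181} = \sqrt{1666 + 3181} = \sqrt{4847}$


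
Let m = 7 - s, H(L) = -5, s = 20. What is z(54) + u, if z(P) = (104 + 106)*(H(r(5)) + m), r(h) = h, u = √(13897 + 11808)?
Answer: -3780 + √25705 ≈ -3619.7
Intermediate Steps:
u = √25705 ≈ 160.33
m = -13 (m = 7 - 1*20 = 7 - 20 = -13)
z(P) = -3780 (z(P) = (104 + 106)*(-5 - 13) = 210*(-18) = -3780)
z(54) + u = -3780 + √25705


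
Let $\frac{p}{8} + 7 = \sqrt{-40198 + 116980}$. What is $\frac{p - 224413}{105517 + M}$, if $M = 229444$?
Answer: $- \frac{224469}{334961} + \frac{8 \sqrt{76782}}{334961} \approx -0.66352$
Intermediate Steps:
$p = -56 + 8 \sqrt{76782}$ ($p = -56 + 8 \sqrt{-40198 + 116980} = -56 + 8 \sqrt{76782} \approx 2160.8$)
$\frac{p - 224413}{105517 + M} = \frac{\left(-56 + 8 \sqrt{76782}\right) - 224413}{105517 + 229444} = \frac{-224469 + 8 \sqrt{76782}}{334961} = \left(-224469 + 8 \sqrt{76782}\right) \frac{1}{334961} = - \frac{224469}{334961} + \frac{8 \sqrt{76782}}{334961}$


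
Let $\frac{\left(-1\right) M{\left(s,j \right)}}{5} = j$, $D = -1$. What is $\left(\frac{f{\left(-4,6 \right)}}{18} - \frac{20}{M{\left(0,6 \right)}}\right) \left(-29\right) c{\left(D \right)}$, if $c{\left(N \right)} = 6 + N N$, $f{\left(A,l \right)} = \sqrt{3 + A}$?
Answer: $- \frac{406}{3} - \frac{203 i}{18} \approx -135.33 - 11.278 i$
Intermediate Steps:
$M{\left(s,j \right)} = - 5 j$
$c{\left(N \right)} = 6 + N^{2}$
$\left(\frac{f{\left(-4,6 \right)}}{18} - \frac{20}{M{\left(0,6 \right)}}\right) \left(-29\right) c{\left(D \right)} = \left(\frac{\sqrt{3 - 4}}{18} - \frac{20}{\left(-5\right) 6}\right) \left(-29\right) \left(6 + \left(-1\right)^{2}\right) = \left(\sqrt{-1} \cdot \frac{1}{18} - \frac{20}{-30}\right) \left(-29\right) \left(6 + 1\right) = \left(i \frac{1}{18} - - \frac{2}{3}\right) \left(-29\right) 7 = \left(\frac{i}{18} + \frac{2}{3}\right) \left(-29\right) 7 = \left(\frac{2}{3} + \frac{i}{18}\right) \left(-29\right) 7 = \left(- \frac{58}{3} - \frac{29 i}{18}\right) 7 = - \frac{406}{3} - \frac{203 i}{18}$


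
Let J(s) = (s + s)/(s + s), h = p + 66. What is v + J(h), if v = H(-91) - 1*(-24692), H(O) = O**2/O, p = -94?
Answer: 24602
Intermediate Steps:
H(O) = O
h = -28 (h = -94 + 66 = -28)
J(s) = 1 (J(s) = (2*s)/((2*s)) = (2*s)*(1/(2*s)) = 1)
v = 24601 (v = -91 - 1*(-24692) = -91 + 24692 = 24601)
v + J(h) = 24601 + 1 = 24602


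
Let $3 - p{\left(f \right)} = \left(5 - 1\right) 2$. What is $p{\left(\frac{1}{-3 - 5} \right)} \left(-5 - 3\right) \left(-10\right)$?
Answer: $-400$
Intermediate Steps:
$p{\left(f \right)} = -5$ ($p{\left(f \right)} = 3 - \left(5 - 1\right) 2 = 3 - 4 \cdot 2 = 3 - 8 = -5$)
$p{\left(\frac{1}{-3 - 5} \right)} \left(-5 - 3\right) \left(-10\right) = - 5 \left(-5 - 3\right) \left(-10\right) = \left(-5\right) \left(-8\right) \left(-10\right) = 40 \left(-10\right) = -400$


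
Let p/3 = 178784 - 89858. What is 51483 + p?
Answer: 318261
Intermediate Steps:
p = 266778 (p = 3*(178784 - 89858) = 3*88926 = 266778)
51483 + p = 51483 + 266778 = 318261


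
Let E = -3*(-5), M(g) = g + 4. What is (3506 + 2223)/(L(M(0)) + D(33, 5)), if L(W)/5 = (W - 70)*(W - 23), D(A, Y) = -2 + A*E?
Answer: 5729/6763 ≈ 0.84711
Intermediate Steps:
M(g) = 4 + g
E = 15
D(A, Y) = -2 + 15*A (D(A, Y) = -2 + A*15 = -2 + 15*A)
L(W) = 5*(-70 + W)*(-23 + W) (L(W) = 5*((W - 70)*(W - 23)) = 5*((-70 + W)*(-23 + W)) = 5*(-70 + W)*(-23 + W))
(3506 + 2223)/(L(M(0)) + D(33, 5)) = (3506 + 2223)/((8050 - 465*(4 + 0) + 5*(4 + 0)**2) + (-2 + 15*33)) = 5729/((8050 - 465*4 + 5*4**2) + (-2 + 495)) = 5729/((8050 - 1860 + 5*16) + 493) = 5729/((8050 - 1860 + 80) + 493) = 5729/(6270 + 493) = 5729/6763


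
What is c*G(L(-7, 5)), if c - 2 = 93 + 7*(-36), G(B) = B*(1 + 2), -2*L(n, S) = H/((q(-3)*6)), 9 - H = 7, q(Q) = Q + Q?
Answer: -157/12 ≈ -13.083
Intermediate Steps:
q(Q) = 2*Q
H = 2 (H = 9 - 1*7 = 9 - 7 = 2)
L(n, S) = 1/36 (L(n, S) = -1/((2*(-3))*6) = -1/((-6*6)) = -1/(-36) = -(-1)/36 = -1/2*(-1/18) = 1/36)
G(B) = 3*B (G(B) = B*3 = 3*B)
c = -157 (c = 2 + (93 + 7*(-36)) = 2 + (93 - 252) = 2 - 159 = -157)
c*G(L(-7, 5)) = -471/36 = -157*1/12 = -157/12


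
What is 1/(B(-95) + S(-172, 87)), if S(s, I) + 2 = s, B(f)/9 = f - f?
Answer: -1/174 ≈ -0.0057471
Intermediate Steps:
B(f) = 0 (B(f) = 9*(f - f) = 9*0 = 0)
S(s, I) = -2 + s
1/(B(-95) + S(-172, 87)) = 1/(0 + (-2 - 172)) = 1/(0 - 174) = 1/(-174) = -1/174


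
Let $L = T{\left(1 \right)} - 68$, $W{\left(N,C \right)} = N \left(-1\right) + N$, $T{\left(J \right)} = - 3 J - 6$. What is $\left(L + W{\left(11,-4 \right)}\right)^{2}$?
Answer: $5929$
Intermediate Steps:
$T{\left(J \right)} = -6 - 3 J$
$W{\left(N,C \right)} = 0$ ($W{\left(N,C \right)} = - N + N = 0$)
$L = -77$ ($L = \left(-6 - 3\right) - 68 = -9 - 68 = -77$)
$\left(L + W{\left(11,-4 \right)}\right)^{2} = \left(-77 + 0\right)^{2} = \left(-77\right)^{2} = 5929$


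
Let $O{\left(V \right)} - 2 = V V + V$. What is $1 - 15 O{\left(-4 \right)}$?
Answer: $-209$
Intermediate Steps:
$O{\left(V \right)} = 2 + V + V^{2}$ ($O{\left(V \right)} = 2 + \left(V V + V\right) = 2 + \left(V^{2} + V\right) = 2 + \left(V + V^{2}\right) = 2 + V + V^{2}$)
$1 - 15 O{\left(-4 \right)} = 1 - 15 \left(2 - 4 + \left(-4\right)^{2}\right) = 1 - 15 \left(2 - 4 + 16\right) = 1 - 210 = -209$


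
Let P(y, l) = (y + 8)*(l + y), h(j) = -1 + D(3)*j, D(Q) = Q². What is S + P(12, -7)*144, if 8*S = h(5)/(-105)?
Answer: 3023989/210 ≈ 14400.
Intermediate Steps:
h(j) = -1 + 9*j (h(j) = -1 + 3²*j = -1 + 9*j)
S = -11/210 (S = ((-1 + 9*5)/(-105))/8 = ((-1 + 45)*(-1/105))/8 = (44*(-1/105))/8 = (⅛)*(-44/105) = -11/210 ≈ -0.052381)
P(y, l) = (8 + y)*(l + y)
S + P(12, -7)*144 = -11/210 + (12² + 8*(-7) + 8*12 - 7*12)*144 = -11/210 + (144 - 56 + 96 - 84)*144 = -11/210 + 100*144 = -11/210 + 14400 = 3023989/210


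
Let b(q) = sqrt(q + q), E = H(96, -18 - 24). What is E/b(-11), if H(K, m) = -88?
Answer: 4*I*sqrt(22) ≈ 18.762*I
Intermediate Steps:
E = -88
b(q) = sqrt(2)*sqrt(q) (b(q) = sqrt(2*q) = sqrt(2)*sqrt(q))
E/b(-11) = -88*(-I*sqrt(22)/22) = -(-4)*I*sqrt(22) = 4*I*sqrt(22)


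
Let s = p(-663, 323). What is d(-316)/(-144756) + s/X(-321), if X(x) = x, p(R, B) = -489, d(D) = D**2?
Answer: 3227659/3872223 ≈ 0.83354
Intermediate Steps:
s = -489
d(-316)/(-144756) + s/X(-321) = (-316)**2/(-144756) - 489/(-321) = 99856*(-1/144756) - 489*(-1/321) = -24964/36189 + 163/107 = 3227659/3872223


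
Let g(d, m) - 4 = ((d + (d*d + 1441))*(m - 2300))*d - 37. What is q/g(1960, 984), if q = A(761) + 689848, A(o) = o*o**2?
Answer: -147133643/3305880593131 ≈ -4.4507e-5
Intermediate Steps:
A(o) = o**3
g(d, m) = -33 + d*(-2300 + m)*(1441 + d + d**2) (g(d, m) = 4 + (((d + (d*d + 1441))*(m - 2300))*d - 37) = 4 + (((d + (d**2 + 1441))*(-2300 + m))*d - 37) = 4 + (((d + (1441 + d**2))*(-2300 + m))*d - 37) = 4 + (((1441 + d + d**2)*(-2300 + m))*d - 37) = 4 + (((-2300 + m)*(1441 + d + d**2))*d - 37) = 4 + (d*(-2300 + m)*(1441 + d + d**2) - 37) = 4 + (-37 + d*(-2300 + m)*(1441 + d + d**2)) = -33 + d*(-2300 + m)*(1441 + d + d**2))
q = 441400929 (q = 761**3 + 689848 = 440711081 + 689848 = 441400929)
q/g(1960, 984) = 441400929/(-33 - 3314300*1960 - 2300*1960**2 - 2300*1960**3 + 984*1960**2 + 984*1960**3 + 1441*1960*984) = 441400929/(-33 - 6496028000 - 2300*3841600 - 2300*7529536000 + 984*3841600 + 984*7529536000 + 2779170240) = 441400929/(-33 - 6496028000 - 8835680000 - 17317932800000 + 3780134400 + 7409063424000 + 2779170240) = 441400929/(-9917641779393) = 441400929*(-1/9917641779393) = -147133643/3305880593131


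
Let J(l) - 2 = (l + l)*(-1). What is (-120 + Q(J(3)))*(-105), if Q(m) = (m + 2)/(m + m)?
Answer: 50295/4 ≈ 12574.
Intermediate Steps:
J(l) = 2 - 2*l (J(l) = 2 + (l + l)*(-1) = 2 + (2*l)*(-1) = 2 - 2*l)
Q(m) = (2 + m)/(2*m) (Q(m) = (2 + m)/((2*m)) = (2 + m)*(1/(2*m)) = (2 + m)/(2*m))
(-120 + Q(J(3)))*(-105) = (-120 + (2 + (2 - 2*3))/(2*(2 - 2*3)))*(-105) = (-120 + (2 + (2 - 6))/(2*(2 - 6)))*(-105) = (-120 + (½)*(2 - 4)/(-4))*(-105) = (-120 + (½)*(-¼)*(-2))*(-105) = (-120 + ¼)*(-105) = -479/4*(-105) = 50295/4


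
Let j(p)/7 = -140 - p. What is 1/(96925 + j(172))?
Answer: 1/94741 ≈ 1.0555e-5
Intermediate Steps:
j(p) = -980 - 7*p (j(p) = 7*(-140 - p) = -980 - 7*p)
1/(96925 + j(172)) = 1/(96925 + (-980 - 7*172)) = 1/(96925 + (-980 - 1204)) = 1/(96925 - 2184) = 1/94741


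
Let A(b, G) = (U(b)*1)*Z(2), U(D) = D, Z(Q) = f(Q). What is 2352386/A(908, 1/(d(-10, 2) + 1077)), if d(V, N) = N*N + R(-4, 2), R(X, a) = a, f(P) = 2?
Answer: 1176193/908 ≈ 1295.4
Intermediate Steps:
Z(Q) = 2
d(V, N) = 2 + N² (d(V, N) = N*N + 2 = N² + 2 = 2 + N²)
A(b, G) = 2*b (A(b, G) = (b*1)*2 = b*2 = 2*b)
2352386/A(908, 1/(d(-10, 2) + 1077)) = 2352386/((2*908)) = 2352386/1816 = 2352386*(1/1816) = 1176193/908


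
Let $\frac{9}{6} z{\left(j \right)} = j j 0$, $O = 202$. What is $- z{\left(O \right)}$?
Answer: $0$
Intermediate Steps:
$z{\left(j \right)} = 0$ ($z{\left(j \right)} = \frac{2 j j 0}{3} = \frac{2 j^{2} \cdot 0}{3} = \frac{2}{3} \cdot 0 = 0$)
$- z{\left(O \right)} = \left(-1\right) 0 = 0$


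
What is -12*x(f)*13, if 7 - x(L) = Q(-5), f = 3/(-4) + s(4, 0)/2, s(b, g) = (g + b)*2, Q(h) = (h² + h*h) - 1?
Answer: 6552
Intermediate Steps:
Q(h) = -1 + 2*h² (Q(h) = (h² + h²) - 1 = 2*h² - 1 = -1 + 2*h²)
s(b, g) = 2*b + 2*g (s(b, g) = (b + g)*2 = 2*b + 2*g)
f = 13/4 (f = 3/(-4) + (2*4 + 2*0)/2 = 3*(-¼) + (8 + 0)*(½) = -¾ + 8*(½) = -¾ + 4 = 13/4 ≈ 3.2500)
x(L) = -42 (x(L) = 7 - (-1 + 2*(-5)²) = 7 - (-1 + 2*25) = 7 - (-1 + 50) = 7 - 1*49 = 7 - 49 = -42)
-12*x(f)*13 = -12*(-42)*13 = 504*13 = 6552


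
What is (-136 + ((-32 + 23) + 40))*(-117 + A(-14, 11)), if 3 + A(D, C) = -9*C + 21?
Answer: 20790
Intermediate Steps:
A(D, C) = 18 - 9*C (A(D, C) = -3 + (-9*C + 21) = -3 + (21 - 9*C) = 18 - 9*C)
(-136 + ((-32 + 23) + 40))*(-117 + A(-14, 11)) = (-136 + ((-32 + 23) + 40))*(-117 + (18 - 9*11)) = (-136 + (-9 + 40))*(-117 + (18 - 99)) = (-136 + 31)*(-117 - 81) = -105*(-198) = 20790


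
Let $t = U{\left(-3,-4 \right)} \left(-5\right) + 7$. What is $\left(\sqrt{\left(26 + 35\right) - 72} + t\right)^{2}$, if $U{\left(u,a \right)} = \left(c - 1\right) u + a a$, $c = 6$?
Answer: $\left(2 + i \sqrt{11}\right)^{2} \approx -7.0 + 13.266 i$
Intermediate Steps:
$U{\left(u,a \right)} = a^{2} + 5 u$ ($U{\left(u,a \right)} = \left(6 - 1\right) u + a a = \left(6 - 1\right) u + a^{2} = 5 u + a^{2} = a^{2} + 5 u$)
$t = 2$ ($t = \left(\left(-4\right)^{2} + 5 \left(-3\right)\right) \left(-5\right) + 7 = \left(16 - 15\right) \left(-5\right) + 7 = 1 \left(-5\right) + 7 = -5 + 7 = 2$)
$\left(\sqrt{\left(26 + 35\right) - 72} + t\right)^{2} = \left(\sqrt{\left(26 + 35\right) - 72} + 2\right)^{2} = \left(\sqrt{61 - 72} + 2\right)^{2} = \left(\sqrt{-11} + 2\right)^{2} = \left(i \sqrt{11} + 2\right)^{2} = \left(2 + i \sqrt{11}\right)^{2}$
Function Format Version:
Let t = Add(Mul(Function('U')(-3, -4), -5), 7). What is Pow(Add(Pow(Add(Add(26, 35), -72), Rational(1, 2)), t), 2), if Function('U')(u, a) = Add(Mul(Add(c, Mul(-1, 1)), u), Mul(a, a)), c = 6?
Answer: Pow(Add(2, Mul(I, Pow(11, Rational(1, 2)))), 2) ≈ Add(-7.0000, Mul(13.266, I))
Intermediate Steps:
Function('U')(u, a) = Add(Pow(a, 2), Mul(5, u)) (Function('U')(u, a) = Add(Mul(Add(6, Mul(-1, 1)), u), Mul(a, a)) = Add(Mul(Add(6, -1), u), Pow(a, 2)) = Add(Mul(5, u), Pow(a, 2)) = Add(Pow(a, 2), Mul(5, u)))
t = 2 (t = Add(Mul(Add(Pow(-4, 2), Mul(5, -3)), -5), 7) = Add(Mul(Add(16, -15), -5), 7) = Add(Mul(1, -5), 7) = Add(-5, 7) = 2)
Pow(Add(Pow(Add(Add(26, 35), -72), Rational(1, 2)), t), 2) = Pow(Add(Pow(Add(Add(26, 35), -72), Rational(1, 2)), 2), 2) = Pow(Add(Pow(Add(61, -72), Rational(1, 2)), 2), 2) = Pow(Add(Pow(-11, Rational(1, 2)), 2), 2) = Pow(Add(Mul(I, Pow(11, Rational(1, 2))), 2), 2) = Pow(Add(2, Mul(I, Pow(11, Rational(1, 2)))), 2)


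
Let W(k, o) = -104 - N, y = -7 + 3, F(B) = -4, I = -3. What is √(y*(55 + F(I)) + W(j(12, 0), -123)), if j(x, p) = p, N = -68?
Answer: 4*I*√15 ≈ 15.492*I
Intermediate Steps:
y = -4
W(k, o) = -36 (W(k, o) = -104 - 1*(-68) = -104 + 68 = -36)
√(y*(55 + F(I)) + W(j(12, 0), -123)) = √(-4*(55 - 4) - 36) = √(-4*51 - 36) = √(-204 - 36) = √(-240) = 4*I*√15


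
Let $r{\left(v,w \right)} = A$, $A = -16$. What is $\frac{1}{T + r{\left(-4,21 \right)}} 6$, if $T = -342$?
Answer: $- \frac{3}{179} \approx -0.01676$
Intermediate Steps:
$r{\left(v,w \right)} = -16$
$\frac{1}{T + r{\left(-4,21 \right)}} 6 = \frac{1}{-342 - 16} \cdot 6 = \frac{1}{-358} \cdot 6 = \left(- \frac{1}{358}\right) 6 = - \frac{3}{179}$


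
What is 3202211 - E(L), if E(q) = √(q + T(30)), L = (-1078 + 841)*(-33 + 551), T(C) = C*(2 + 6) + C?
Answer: 3202211 - 8*I*√1914 ≈ 3.2022e+6 - 349.99*I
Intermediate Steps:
T(C) = 9*C (T(C) = C*8 + C = 8*C + C = 9*C)
L = -122766 (L = -237*518 = -122766)
E(q) = √(270 + q) (E(q) = √(q + 9*30) = √(q + 270) = √(270 + q))
3202211 - E(L) = 3202211 - √(270 - 122766) = 3202211 - √(-122496) = 3202211 - 8*I*√1914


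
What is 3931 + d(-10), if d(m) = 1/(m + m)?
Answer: 78619/20 ≈ 3930.9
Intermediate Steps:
d(m) = 1/(2*m)
3931 + d(-10) = 3931 + (½)/(-10) = 3931 + (½)*(-⅒) = 3931 - 1/20 = 78619/20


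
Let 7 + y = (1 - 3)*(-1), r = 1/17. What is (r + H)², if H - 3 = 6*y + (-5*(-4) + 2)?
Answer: 7056/289 ≈ 24.415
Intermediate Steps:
r = 1/17 ≈ 0.058824
y = -5 (y = -7 + (1 - 3)*(-1) = -7 - 2*(-1) = -7 + 2 = -5)
H = -5 (H = 3 + (6*(-5) + (-5*(-4) + 2)) = 3 + (-30 + (20 + 2)) = 3 + (-30 + 22) = 3 - 8 = -5)
(r + H)² = (1/17 - 5)² = (-84/17)² = 7056/289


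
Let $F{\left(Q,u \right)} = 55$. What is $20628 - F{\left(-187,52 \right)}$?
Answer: $20573$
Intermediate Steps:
$20628 - F{\left(-187,52 \right)} = 20628 - 55 = 20573$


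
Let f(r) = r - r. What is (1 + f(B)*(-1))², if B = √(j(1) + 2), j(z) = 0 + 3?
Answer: 1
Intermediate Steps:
j(z) = 3
B = √5 (B = √(3 + 2) = √5 ≈ 2.2361)
f(r) = 0
(1 + f(B)*(-1))² = (1 + 0*(-1))² = (1 + 0)² = 1² = 1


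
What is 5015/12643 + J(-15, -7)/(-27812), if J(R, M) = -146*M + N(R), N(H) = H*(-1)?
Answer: 7433317/20683948 ≈ 0.35938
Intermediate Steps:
N(H) = -H
J(R, M) = -R - 146*M (J(R, M) = -146*M - R = -R - 146*M)
5015/12643 + J(-15, -7)/(-27812) = 5015/12643 + (-1*(-15) - 146*(-7))/(-27812) = 5015*(1/12643) + (15 + 1022)*(-1/27812) = 5015/12643 + 1037*(-1/27812) = 5015/12643 - 61/1636 = 7433317/20683948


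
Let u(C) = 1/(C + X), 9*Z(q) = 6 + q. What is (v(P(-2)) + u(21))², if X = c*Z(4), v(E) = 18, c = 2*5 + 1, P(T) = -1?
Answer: 29062881/89401 ≈ 325.08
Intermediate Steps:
Z(q) = ⅔ + q/9 (Z(q) = (6 + q)/9 = ⅔ + q/9)
c = 11 (c = 10 + 1 = 11)
X = 110/9 (X = 11*(⅔ + (⅑)*4) = 11*(⅔ + 4/9) = 11*(10/9) = 110/9 ≈ 12.222)
u(C) = 1/(110/9 + C) (u(C) = 1/(C + 110/9) = 1/(110/9 + C))
(v(P(-2)) + u(21))² = (18 + 9/(110 + 9*21))² = (18 + 9/(110 + 189))² = (18 + 9/299)² = (5391/299)² = 29062881/89401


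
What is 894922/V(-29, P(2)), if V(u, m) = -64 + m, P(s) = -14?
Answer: -447461/39 ≈ -11473.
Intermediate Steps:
894922/V(-29, P(2)) = 894922/(-64 - 14) = 894922/(-78) = 894922*(-1/78) = -447461/39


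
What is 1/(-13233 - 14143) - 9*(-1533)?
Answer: 377706671/27376 ≈ 13797.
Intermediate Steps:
1/(-13233 - 14143) - 9*(-1533) = 1/(-27376) - 1*(-13797) = -1/27376 + 13797 = 377706671/27376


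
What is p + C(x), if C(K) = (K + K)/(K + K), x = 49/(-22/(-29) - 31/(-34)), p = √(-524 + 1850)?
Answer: 1 + √1326 ≈ 37.414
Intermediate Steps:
p = √1326 ≈ 36.414
x = 48314/1647 (x = 49/(-22*(-1/29) - 31*(-1/34)) = 49/(22/29 + 31/34) = 49/(1647/986) = 49*(986/1647) = 48314/1647 ≈ 29.335)
C(K) = 1 (C(K) = (2*K)/((2*K)) = (2*K)*(1/(2*K)) = 1)
p + C(x) = √1326 + 1 = 1 + √1326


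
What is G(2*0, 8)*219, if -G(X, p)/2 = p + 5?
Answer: -5694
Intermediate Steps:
G(X, p) = -10 - 2*p (G(X, p) = -2*(p + 5) = -2*(5 + p) = -10 - 2*p)
G(2*0, 8)*219 = (-10 - 2*8)*219 = (-10 - 16)*219 = -26*219 = -5694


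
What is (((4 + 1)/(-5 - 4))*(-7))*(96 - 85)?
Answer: 385/9 ≈ 42.778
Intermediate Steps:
(((4 + 1)/(-5 - 4))*(-7))*(96 - 85) = ((5/(-9))*(-7))*11 = ((5*(-⅑))*(-7))*11 = -5/9*(-7)*11 = (35/9)*11 = 385/9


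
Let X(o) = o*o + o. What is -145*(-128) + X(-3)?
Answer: 18566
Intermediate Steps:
X(o) = o + o**2 (X(o) = o**2 + o = o + o**2)
-145*(-128) + X(-3) = -145*(-128) - 3*(1 - 3) = 18560 - 3*(-2) = 18560 + 6 = 18566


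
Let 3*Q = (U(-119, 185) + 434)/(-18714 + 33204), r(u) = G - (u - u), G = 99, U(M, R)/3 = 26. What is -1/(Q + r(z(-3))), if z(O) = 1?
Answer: -21735/2152021 ≈ -0.010100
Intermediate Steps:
U(M, R) = 78 (U(M, R) = 3*26 = 78)
r(u) = 99 (r(u) = 99 - (u - u) = 99 - 1*0 = 99 + 0 = 99)
Q = 256/21735 (Q = ((78 + 434)/(-18714 + 33204))/3 = (512/14490)/3 = (512*(1/14490))/3 = (1/3)*(256/7245) = 256/21735 ≈ 0.011778)
-1/(Q + r(z(-3))) = -1/(256/21735 + 99) = -1/2152021/21735 = -1*21735/2152021 = -21735/2152021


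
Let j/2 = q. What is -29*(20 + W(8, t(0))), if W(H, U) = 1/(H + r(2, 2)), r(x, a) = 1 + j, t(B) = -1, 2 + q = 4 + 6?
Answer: -14529/25 ≈ -581.16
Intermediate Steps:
q = 8 (q = -2 + (4 + 6) = -2 + 10 = 8)
j = 16 (j = 2*8 = 16)
r(x, a) = 17 (r(x, a) = 1 + 16 = 17)
W(H, U) = 1/(17 + H) (W(H, U) = 1/(H + 17) = 1/(17 + H))
-29*(20 + W(8, t(0))) = -29*(20 + 1/(17 + 8)) = -29*(20 + 1/25) = -29*501/25 = -14529/25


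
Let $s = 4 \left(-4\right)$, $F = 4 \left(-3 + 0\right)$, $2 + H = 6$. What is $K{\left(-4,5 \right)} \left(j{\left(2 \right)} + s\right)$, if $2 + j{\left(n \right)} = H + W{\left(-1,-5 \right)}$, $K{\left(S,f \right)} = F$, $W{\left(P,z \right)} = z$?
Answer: $228$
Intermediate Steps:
$H = 4$ ($H = -2 + 6 = 4$)
$F = -12$ ($F = 4 \left(-3\right) = -12$)
$K{\left(S,f \right)} = -12$
$j{\left(n \right)} = -3$ ($j{\left(n \right)} = -2 + \left(4 - 5\right) = -2 - 1 = -3$)
$s = -16$
$K{\left(-4,5 \right)} \left(j{\left(2 \right)} + s\right) = - 12 \left(-3 - 16\right) = \left(-12\right) \left(-19\right) = 228$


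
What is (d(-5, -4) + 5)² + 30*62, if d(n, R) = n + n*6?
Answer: 2760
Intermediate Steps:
d(n, R) = 7*n (d(n, R) = n + 6*n = 7*n)
(d(-5, -4) + 5)² + 30*62 = (7*(-5) + 5)² + 30*62 = (-35 + 5)² + 1860 = (-30)² + 1860 = 900 + 1860 = 2760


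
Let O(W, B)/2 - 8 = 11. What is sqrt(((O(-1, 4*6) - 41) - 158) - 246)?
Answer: I*sqrt(407) ≈ 20.174*I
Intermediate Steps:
O(W, B) = 38 (O(W, B) = 16 + 2*11 = 16 + 22 = 38)
sqrt(((O(-1, 4*6) - 41) - 158) - 246) = sqrt(((38 - 41) - 158) - 246) = sqrt((-3 - 158) - 246) = sqrt(-161 - 246) = sqrt(-407) = I*sqrt(407)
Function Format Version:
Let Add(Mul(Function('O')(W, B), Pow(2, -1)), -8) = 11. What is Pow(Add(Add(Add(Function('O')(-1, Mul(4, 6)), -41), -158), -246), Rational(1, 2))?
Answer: Mul(I, Pow(407, Rational(1, 2))) ≈ Mul(20.174, I)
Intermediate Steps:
Function('O')(W, B) = 38 (Function('O')(W, B) = Add(16, Mul(2, 11)) = Add(16, 22) = 38)
Pow(Add(Add(Add(Function('O')(-1, Mul(4, 6)), -41), -158), -246), Rational(1, 2)) = Pow(Add(Add(Add(38, -41), -158), -246), Rational(1, 2)) = Pow(Add(Add(-3, -158), -246), Rational(1, 2)) = Pow(Add(-161, -246), Rational(1, 2)) = Pow(-407, Rational(1, 2)) = Mul(I, Pow(407, Rational(1, 2)))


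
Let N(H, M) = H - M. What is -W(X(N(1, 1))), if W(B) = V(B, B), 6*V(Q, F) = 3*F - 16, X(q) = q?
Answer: 8/3 ≈ 2.6667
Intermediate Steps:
V(Q, F) = -8/3 + F/2 (V(Q, F) = (3*F - 16)/6 = (-16 + 3*F)/6 = -8/3 + F/2)
W(B) = -8/3 + B/2
-W(X(N(1, 1))) = -(-8/3 + (1 - 1*1)/2) = -(-8/3 + (1 - 1)/2) = -(-8/3 + (½)*0) = -(-8/3 + 0) = -1*(-8/3) = 8/3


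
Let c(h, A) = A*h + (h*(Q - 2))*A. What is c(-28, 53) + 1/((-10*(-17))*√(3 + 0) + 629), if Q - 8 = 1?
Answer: -215749819/18173 - 10*√3/18173 ≈ -11872.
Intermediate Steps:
Q = 9 (Q = 8 + 1 = 9)
c(h, A) = 8*A*h (c(h, A) = A*h + (h*(9 - 2))*A = A*h + (h*7)*A = A*h + (7*h)*A = A*h + 7*A*h = 8*A*h)
c(-28, 53) + 1/((-10*(-17))*√(3 + 0) + 629) = 8*53*(-28) + 1/((-10*(-17))*√(3 + 0) + 629) = -11872 + 1/(170*√3 + 629) = -11872 + 1/(629 + 170*√3)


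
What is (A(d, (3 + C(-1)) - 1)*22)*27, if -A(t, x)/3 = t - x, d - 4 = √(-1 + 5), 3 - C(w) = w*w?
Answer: -3564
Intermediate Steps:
C(w) = 3 - w² (C(w) = 3 - w*w = 3 - w²)
d = 6 (d = 4 + √(-1 + 5) = 4 + √4 = 4 + 2 = 6)
A(t, x) = -3*t + 3*x (A(t, x) = -3*(t - x) = -3*t + 3*x)
(A(d, (3 + C(-1)) - 1)*22)*27 = ((-3*6 + 3*((3 + (3 - 1*(-1)²)) - 1))*22)*27 = ((-18 + 3*((3 + (3 - 1*1)) - 1))*22)*27 = ((-18 + 3*((3 + (3 - 1)) - 1))*22)*27 = ((-18 + 3*((3 + 2) - 1))*22)*27 = ((-18 + 3*(5 - 1))*22)*27 = ((-18 + 3*4)*22)*27 = ((-18 + 12)*22)*27 = -6*22*27 = -132*27 = -3564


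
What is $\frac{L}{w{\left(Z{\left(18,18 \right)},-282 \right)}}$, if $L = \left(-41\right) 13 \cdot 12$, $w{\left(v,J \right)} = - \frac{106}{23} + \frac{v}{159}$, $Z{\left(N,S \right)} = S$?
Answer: $\frac{1949181}{1370} \approx 1422.8$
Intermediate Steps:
$w{\left(v,J \right)} = - \frac{106}{23} + \frac{v}{159}$ ($w{\left(v,J \right)} = \left(-106\right) \frac{1}{23} + v \frac{1}{159} = - \frac{106}{23} + \frac{v}{159}$)
$L = -6396$ ($L = \left(-533\right) 12 = -6396$)
$\frac{L}{w{\left(Z{\left(18,18 \right)},-282 \right)}} = - \frac{6396}{- \frac{106}{23} + \frac{1}{159} \cdot 18} = - \frac{6396}{- \frac{106}{23} + \frac{6}{53}} = - \frac{6396}{- \frac{5480}{1219}} = \left(-6396\right) \left(- \frac{1219}{5480}\right) = \frac{1949181}{1370}$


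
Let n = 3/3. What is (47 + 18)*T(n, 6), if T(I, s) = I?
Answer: 65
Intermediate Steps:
n = 1 (n = 3*(⅓) = 1)
(47 + 18)*T(n, 6) = (47 + 18)*1 = 65*1 = 65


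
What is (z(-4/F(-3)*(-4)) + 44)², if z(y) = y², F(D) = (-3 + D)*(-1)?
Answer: 211600/81 ≈ 2612.3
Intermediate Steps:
F(D) = 3 - D
(z(-4/F(-3)*(-4)) + 44)² = ((-4/(3 - 1*(-3))*(-4))² + 44)² = ((-4/(3 + 3)*(-4))² + 44)² = ((-4/6*(-4))² + 44)² = ((-4*⅙*(-4))² + 44)² = ((-⅔*(-4))² + 44)² = ((8/3)² + 44)² = (64/9 + 44)² = (460/9)² = 211600/81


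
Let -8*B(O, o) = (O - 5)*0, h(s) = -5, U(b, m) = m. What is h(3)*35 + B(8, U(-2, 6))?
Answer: -175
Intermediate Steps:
B(O, o) = 0 (B(O, o) = -(O - 5)*0/8 = -(-5 + O)*0/8 = -⅛*0 = 0)
h(3)*35 + B(8, U(-2, 6)) = -5*35 + 0 = -175 + 0 = -175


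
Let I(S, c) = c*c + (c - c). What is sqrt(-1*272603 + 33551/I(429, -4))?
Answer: I*sqrt(4328097)/4 ≈ 520.1*I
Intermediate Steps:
I(S, c) = c**2 (I(S, c) = c**2 + 0 = c**2)
sqrt(-1*272603 + 33551/I(429, -4)) = sqrt(-1*272603 + 33551/((-4)**2)) = sqrt(-272603 + 33551/16) = sqrt(-4328097/16) = I*sqrt(4328097)/4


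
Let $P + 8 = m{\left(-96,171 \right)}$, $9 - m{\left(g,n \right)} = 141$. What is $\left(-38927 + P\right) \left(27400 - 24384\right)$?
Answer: $-117826072$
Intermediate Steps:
$m{\left(g,n \right)} = -132$ ($m{\left(g,n \right)} = 9 - 141 = -132$)
$P = -140$ ($P = -8 - 132 = -140$)
$\left(-38927 + P\right) \left(27400 - 24384\right) = \left(-38927 - 140\right) \left(27400 - 24384\right) = \left(-39067\right) 3016 = -117826072$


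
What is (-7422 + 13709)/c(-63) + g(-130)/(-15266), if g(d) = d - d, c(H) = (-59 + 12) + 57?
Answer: 6287/10 ≈ 628.70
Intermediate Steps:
c(H) = 10 (c(H) = -47 + 57 = 10)
g(d) = 0
(-7422 + 13709)/c(-63) + g(-130)/(-15266) = (-7422 + 13709)/10 + 0/(-15266) = 6287*(1/10) + 0*(-1/15266) = 6287/10 + 0 = 6287/10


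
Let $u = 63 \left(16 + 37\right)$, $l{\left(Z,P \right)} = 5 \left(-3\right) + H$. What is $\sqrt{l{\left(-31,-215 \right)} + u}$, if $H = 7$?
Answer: $\sqrt{3331} \approx 57.715$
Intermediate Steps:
$l{\left(Z,P \right)} = -8$ ($l{\left(Z,P \right)} = 5 \left(-3\right) + 7 = -15 + 7 = -8$)
$u = 3339$ ($u = 63 \cdot 53 = 3339$)
$\sqrt{l{\left(-31,-215 \right)} + u} = \sqrt{-8 + 3339} = \sqrt{3331}$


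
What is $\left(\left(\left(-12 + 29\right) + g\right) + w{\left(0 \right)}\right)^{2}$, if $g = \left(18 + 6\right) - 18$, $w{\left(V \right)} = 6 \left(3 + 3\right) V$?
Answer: $529$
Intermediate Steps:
$w{\left(V \right)} = 36 V$ ($w{\left(V \right)} = 6 \cdot 6 V = 36 V$)
$g = 6$ ($g = 24 - 18 = 6$)
$\left(\left(\left(-12 + 29\right) + g\right) + w{\left(0 \right)}\right)^{2} = \left(\left(\left(-12 + 29\right) + 6\right) + 36 \cdot 0\right)^{2} = \left(\left(17 + 6\right) + 0\right)^{2} = \left(23 + 0\right)^{2} = 23^{2} = 529$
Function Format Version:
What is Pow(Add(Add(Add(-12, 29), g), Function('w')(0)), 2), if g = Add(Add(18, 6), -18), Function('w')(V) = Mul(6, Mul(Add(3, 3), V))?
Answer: 529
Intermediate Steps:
Function('w')(V) = Mul(36, V) (Function('w')(V) = Mul(6, Mul(6, V)) = Mul(36, V))
g = 6 (g = Add(24, -18) = 6)
Pow(Add(Add(Add(-12, 29), g), Function('w')(0)), 2) = Pow(Add(Add(Add(-12, 29), 6), Mul(36, 0)), 2) = Pow(Add(Add(17, 6), 0), 2) = Pow(Add(23, 0), 2) = Pow(23, 2) = 529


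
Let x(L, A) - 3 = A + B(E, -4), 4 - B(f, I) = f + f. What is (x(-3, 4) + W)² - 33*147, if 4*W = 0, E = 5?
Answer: -4850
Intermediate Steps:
B(f, I) = 4 - 2*f (B(f, I) = 4 - (f + f) = 4 - 2*f)
W = 0 (W = (¼)*0 = 0)
x(L, A) = -3 + A (x(L, A) = 3 + (A + (4 - 2*5)) = 3 + (A + (4 - 10)) = 3 + (A - 6) = 3 + (-6 + A) = -3 + A)
(x(-3, 4) + W)² - 33*147 = ((-3 + 4) + 0)² - 33*147 = (1 + 0)² - 4851 = 1² - 4851 = 1 - 4851 = -4850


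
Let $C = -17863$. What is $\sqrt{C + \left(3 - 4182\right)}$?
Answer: $i \sqrt{22042} \approx 148.47 i$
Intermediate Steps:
$\sqrt{C + \left(3 - 4182\right)} = \sqrt{-17863 + \left(3 - 4182\right)} = \sqrt{-17863 - 4179} = \sqrt{-22042} = i \sqrt{22042}$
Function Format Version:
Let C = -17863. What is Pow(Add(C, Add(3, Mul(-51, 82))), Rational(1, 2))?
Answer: Mul(I, Pow(22042, Rational(1, 2))) ≈ Mul(148.47, I)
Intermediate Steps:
Pow(Add(C, Add(3, Mul(-51, 82))), Rational(1, 2)) = Pow(Add(-17863, Add(3, Mul(-51, 82))), Rational(1, 2)) = Pow(Add(-17863, Add(3, -4182)), Rational(1, 2)) = Pow(Add(-17863, -4179), Rational(1, 2)) = Pow(-22042, Rational(1, 2)) = Mul(I, Pow(22042, Rational(1, 2)))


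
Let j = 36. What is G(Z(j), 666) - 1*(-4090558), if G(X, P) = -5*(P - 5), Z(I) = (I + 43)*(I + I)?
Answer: 4087253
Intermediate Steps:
Z(I) = 2*I*(43 + I) (Z(I) = (43 + I)*(2*I) = 2*I*(43 + I))
G(X, P) = 25 - 5*P (G(X, P) = -5*(-5 + P) = 25 - 5*P)
G(Z(j), 666) - 1*(-4090558) = (25 - 5*666) - 1*(-4090558) = (25 - 3330) + 4090558 = -3305 + 4090558 = 4087253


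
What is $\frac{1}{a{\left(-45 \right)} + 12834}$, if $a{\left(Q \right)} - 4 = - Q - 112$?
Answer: $\frac{1}{12771} \approx 7.8302 \cdot 10^{-5}$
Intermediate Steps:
$a{\left(Q \right)} = -108 - Q$ ($a{\left(Q \right)} = 4 - \left(112 + Q\right) = -108 - Q$)
$\frac{1}{a{\left(-45 \right)} + 12834} = \frac{1}{\left(-108 - -45\right) + 12834} = \frac{1}{\left(-108 + 45\right) + 12834} = \frac{1}{-63 + 12834} = \frac{1}{12771}$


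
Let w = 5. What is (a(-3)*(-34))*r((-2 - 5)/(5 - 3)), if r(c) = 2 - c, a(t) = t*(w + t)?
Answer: 1122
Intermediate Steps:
a(t) = t*(5 + t)
(a(-3)*(-34))*r((-2 - 5)/(5 - 3)) = (-3*(5 - 3)*(-34))*(2 - (-2 - 5)/(5 - 3)) = (-3*2*(-34))*(2 - (-7)/2) = (-6*(-34))*(2 - (-7)/2) = 204*(2 - 1*(-7/2)) = 204*(2 + 7/2) = 204*(11/2) = 1122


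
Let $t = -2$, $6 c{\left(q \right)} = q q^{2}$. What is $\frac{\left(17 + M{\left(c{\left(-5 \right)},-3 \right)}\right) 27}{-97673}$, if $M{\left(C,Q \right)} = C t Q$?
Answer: $\frac{2916}{97673} \approx 0.029855$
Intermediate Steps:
$c{\left(q \right)} = \frac{q^{3}}{6}$ ($c{\left(q \right)} = \frac{q q^{2}}{6} = \frac{q^{3}}{6}$)
$M{\left(C,Q \right)} = - 2 C Q$ ($M{\left(C,Q \right)} = C \left(-2\right) Q = - 2 C Q$)
$\frac{\left(17 + M{\left(c{\left(-5 \right)},-3 \right)}\right) 27}{-97673} = \frac{\left(17 - 2 \frac{\left(-5\right)^{3}}{6} \left(-3\right)\right) 27}{-97673} = \left(17 - 2 \cdot \frac{1}{6} \left(-125\right) \left(-3\right)\right) 27 \left(- \frac{1}{97673}\right) = \left(17 - \left(- \frac{125}{3}\right) \left(-3\right)\right) 27 \left(- \frac{1}{97673}\right) = \left(17 - 125\right) 27 \left(- \frac{1}{97673}\right) = \left(-108\right) 27 \left(- \frac{1}{97673}\right) = \left(-2916\right) \left(- \frac{1}{97673}\right) = \frac{2916}{97673}$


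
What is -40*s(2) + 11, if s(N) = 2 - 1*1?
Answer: -29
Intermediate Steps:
s(N) = 1 (s(N) = 2 - 1 = 1)
-40*s(2) + 11 = -40*1 + 11 = -40 + 11 = -29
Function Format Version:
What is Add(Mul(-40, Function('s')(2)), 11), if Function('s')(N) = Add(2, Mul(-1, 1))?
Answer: -29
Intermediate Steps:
Function('s')(N) = 1 (Function('s')(N) = Add(2, -1) = 1)
Add(Mul(-40, Function('s')(2)), 11) = Add(Mul(-40, 1), 11) = Add(-40, 11) = -29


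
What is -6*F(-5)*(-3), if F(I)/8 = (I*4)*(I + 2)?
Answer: 8640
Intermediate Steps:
F(I) = 32*I*(2 + I) (F(I) = 8*((I*4)*(I + 2)) = 8*((4*I)*(2 + I)) = 8*(4*I*(2 + I)) = 32*I*(2 + I))
-6*F(-5)*(-3) = -192*(-5)*(2 - 5)*(-3) = -192*(-5)*(-3)*(-3) = -6*480*(-3) = -2880*(-3) = 8640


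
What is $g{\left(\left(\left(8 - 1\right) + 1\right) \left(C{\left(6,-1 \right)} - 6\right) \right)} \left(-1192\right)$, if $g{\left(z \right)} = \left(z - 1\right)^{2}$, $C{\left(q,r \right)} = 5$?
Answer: $-96552$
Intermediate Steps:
$g{\left(z \right)} = \left(-1 + z\right)^{2}$
$g{\left(\left(\left(8 - 1\right) + 1\right) \left(C{\left(6,-1 \right)} - 6\right) \right)} \left(-1192\right) = \left(-1 + \left(\left(8 - 1\right) + 1\right) \left(5 - 6\right)\right)^{2} \left(-1192\right) = \left(-1 + \left(7 + 1\right) \left(-1\right)\right)^{2} \left(-1192\right) = \left(-1 + 8 \left(-1\right)\right)^{2} \left(-1192\right) = \left(-1 - 8\right)^{2} \left(-1192\right) = \left(-9\right)^{2} \left(-1192\right) = 81 \left(-1192\right) = -96552$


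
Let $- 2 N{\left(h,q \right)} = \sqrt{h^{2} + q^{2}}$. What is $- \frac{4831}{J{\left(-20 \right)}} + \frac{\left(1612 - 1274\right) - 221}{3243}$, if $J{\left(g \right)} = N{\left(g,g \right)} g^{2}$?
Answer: $\frac{39}{1081} + \frac{4831 \sqrt{2}}{8000} \approx 0.89009$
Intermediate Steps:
$N{\left(h,q \right)} = - \frac{\sqrt{h^{2} + q^{2}}}{2}$
$J{\left(g \right)} = - \frac{\sqrt{2} g^{2} \sqrt{g^{2}}}{2}$ ($J{\left(g \right)} = - \frac{\sqrt{g^{2} + g^{2}}}{2} g^{2} = - \frac{\sqrt{2 g^{2}}}{2} g^{2} = - \frac{\sqrt{2} \sqrt{g^{2}}}{2} g^{2} = - \frac{\sqrt{2} g^{2} \sqrt{g^{2}}}{2}$)
$- \frac{4831}{J{\left(-20 \right)}} + \frac{\left(1612 - 1274\right) - 221}{3243} = - \frac{4831}{\left(- \frac{1}{2}\right) \sqrt{2} \left(-20\right)^{2} \sqrt{\left(-20\right)^{2}}} + \frac{\left(1612 - 1274\right) - 221}{3243} = - \frac{4831}{\left(- \frac{1}{2}\right) \sqrt{2} \cdot 400 \sqrt{400}} + \left(338 - 221\right) \frac{1}{3243} = - \frac{4831}{\left(- \frac{1}{2}\right) \sqrt{2} \cdot 400 \cdot 20} + 117 \cdot \frac{1}{3243} = - \frac{4831}{\left(-4000\right) \sqrt{2}} + \frac{39}{1081} = - 4831 \left(- \frac{\sqrt{2}}{8000}\right) + \frac{39}{1081} = \frac{4831 \sqrt{2}}{8000} + \frac{39}{1081} = \frac{39}{1081} + \frac{4831 \sqrt{2}}{8000}$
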